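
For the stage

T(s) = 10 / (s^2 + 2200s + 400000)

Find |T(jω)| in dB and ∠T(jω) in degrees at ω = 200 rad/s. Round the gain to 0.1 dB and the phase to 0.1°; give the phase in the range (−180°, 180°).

-95.1 dB, -50.7°

Substitute s = j200:
Numerator: 10 = 10 + j0
Denominator: (j200)^2 + 2200(j200) + 400000 = 360000 + j440000
|N| = √(10² + 0²) ≈ 10, ∠N ≈ 0.00°
|D| = √(360000² + 440000²) ≈ 5.6851e+05, ∠D ≈ 50.71°
|T| = 10 / 5.6851e+05 ≈ 1.759e-05
Gain = 20 log₁₀(1.759e-05) ≈ -95.09 dB
∠T = 0.00° − 50.71° = -50.71°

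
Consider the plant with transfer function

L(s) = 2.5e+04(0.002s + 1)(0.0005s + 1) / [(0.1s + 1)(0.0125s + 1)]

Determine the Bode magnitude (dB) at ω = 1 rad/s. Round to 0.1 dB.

87.9 dB

At ω = 1 rad/s:
zero (1 + j1·0.002) = 1 + j0.002 → |·| ≈ 1, ∠ ≈ 0.11°
zero (1 + j1·0.0005) = 1 + j0.0005 → |·| ≈ 1, ∠ ≈ 0.03°
pole (1 + j1·0.1) = 1 + j0.1 → |·| ≈ 1.005, ∠ ≈ 5.71°
pole (1 + j1·0.0125) = 1 + j0.0125 → |·| ≈ 1.0001, ∠ ≈ 0.72°
|L| = 2.5e+04 · 1 · 1 / (1.005 · 1.0001) ≈ 24873
Gain = 20 log₁₀(24873) ≈ 87.91 dB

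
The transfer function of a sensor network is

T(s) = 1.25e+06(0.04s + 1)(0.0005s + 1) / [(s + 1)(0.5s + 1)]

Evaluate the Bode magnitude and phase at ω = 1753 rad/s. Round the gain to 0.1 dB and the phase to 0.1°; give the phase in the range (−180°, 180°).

At ω = 1753 rad/s:
zero (1 + j1753·0.04) = 1 + j70.12 → |·| ≈ 70.127, ∠ ≈ 89.18°
zero (1 + j1753·0.0005) = 1 + j0.8765 → |·| ≈ 1.3298, ∠ ≈ 41.23°
pole (1 + j1753·1) = 1 + j1753 → |·| ≈ 1753, ∠ ≈ 89.97°
pole (1 + j1753·0.5) = 1 + j876.5 → |·| ≈ 876.5, ∠ ≈ 89.93°
|T| = 1.25e+06 · 70.127 · 1.3298 / (1753 · 876.5) ≈ 75.866
Gain = 20 log₁₀(75.866) ≈ 37.60 dB
∠T = (89.18° + 41.23°) − (89.97° + 89.93°) = -49.49°

37.6 dB, -49.5°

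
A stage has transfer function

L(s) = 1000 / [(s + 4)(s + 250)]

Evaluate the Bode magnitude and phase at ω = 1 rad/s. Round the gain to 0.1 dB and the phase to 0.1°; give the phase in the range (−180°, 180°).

-0.3 dB, -14.3°

At s = jω = j1:
pole (s+4): 4 + j1 → |·| = √(4²+1²) = √17 ≈ 4.1231, ∠ = arctan(1/4) ≈ 14.04°
pole (s+250): 250 + j1 → |·| = √(250²+1²) = √62501 ≈ 250, ∠ = arctan(1/250) ≈ 0.23°
|L| = 1000 / 1030.8 ≈ 0.97012
Gain = 20 log₁₀(0.97012) ≈ -0.26 dB
∠L = 0.00° − 14.27° = -14.27°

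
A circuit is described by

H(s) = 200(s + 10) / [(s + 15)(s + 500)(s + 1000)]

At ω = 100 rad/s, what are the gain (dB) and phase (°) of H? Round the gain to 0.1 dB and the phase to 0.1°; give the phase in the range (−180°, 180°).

At s = jω = j100:
zero (s+10): 10 + j100 → |·| = √(10²+100²) = √10100 ≈ 100.5, ∠ = arctan(100/10) ≈ 84.29°
pole (s+15): 15 + j100 → |·| = √(15²+100²) = √10225 ≈ 101.12, ∠ = arctan(100/15) ≈ 81.47°
pole (s+500): 500 + j100 → |·| = √(500²+100²) = √260000 ≈ 509.9, ∠ = arctan(100/500) ≈ 11.31°
pole (s+1000): 1000 + j100 → |·| = √(1000²+100²) = √1010000 ≈ 1005, ∠ = arctan(100/1000) ≈ 5.71°
|H| = 200 · 100.5 / 5.1819e+07 ≈ 0.00038789
Gain = 20 log₁₀(0.00038789) ≈ -68.23 dB
∠H = 84.29° − 98.49° = -14.20°

-68.2 dB, -14.2°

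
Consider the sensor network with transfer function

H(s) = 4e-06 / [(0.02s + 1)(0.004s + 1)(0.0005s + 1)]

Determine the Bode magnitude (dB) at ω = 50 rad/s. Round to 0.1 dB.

At ω = 50 rad/s:
pole (1 + j50·0.02) = 1 + j1 → |·| ≈ 1.4142, ∠ ≈ 45.00°
pole (1 + j50·0.004) = 1 + j0.2 → |·| ≈ 1.0198, ∠ ≈ 11.31°
pole (1 + j50·0.0005) = 1 + j0.025 → |·| ≈ 1.0003, ∠ ≈ 1.43°
|H| = 4e-06 · 1 / (1.4142 · 1.0198 · 1.0003) ≈ 2.7727e-06
Gain = 20 log₁₀(2.7727e-06) ≈ -111.14 dB

-111.1 dB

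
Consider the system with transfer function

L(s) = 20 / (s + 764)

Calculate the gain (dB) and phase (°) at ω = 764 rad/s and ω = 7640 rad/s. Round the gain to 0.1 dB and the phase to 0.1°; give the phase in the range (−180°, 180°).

At s = jω = j764:
pole (s+764): 764 + j764 → |·| = √(764²+764²) = √1167392 ≈ 1080.5, ∠ = arctan(764/764) ≈ 45.00°
|L| = 20 / 1080.5 ≈ 0.01851
Gain = 20 log₁₀(0.01851) ≈ -34.65 dB
∠L = 0.00° − 45.00° = -45.00°

At s = jω = j7640:
pole (s+764): 764 + j7640 → |·| = √(764²+7640²) = √58953296 ≈ 7678.1, ∠ = arctan(7640/764) ≈ 84.29°
|L| = 20 / 7678.1 ≈ 0.0026048
Gain = 20 log₁₀(0.0026048) ≈ -51.68 dB
∠L = 0.00° − 84.29° = -84.29°

ω = 764: -34.7 dB, -45.0°; ω = 7640: -51.7 dB, -84.3°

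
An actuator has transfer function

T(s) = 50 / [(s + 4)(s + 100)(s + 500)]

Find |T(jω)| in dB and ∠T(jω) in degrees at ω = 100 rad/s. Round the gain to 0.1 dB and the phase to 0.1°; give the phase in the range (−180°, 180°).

-103.2 dB, -144.0°

At s = jω = j100:
pole (s+4): 4 + j100 → |·| = √(4²+100²) = √10016 ≈ 100.08, ∠ = arctan(100/4) ≈ 87.71°
pole (s+100): 100 + j100 → |·| = √(100²+100²) = √20000 ≈ 141.42, ∠ = arctan(100/100) ≈ 45.00°
pole (s+500): 500 + j100 → |·| = √(500²+100²) = √260000 ≈ 509.9, ∠ = arctan(100/500) ≈ 11.31°
|T| = 50 / 7.2168e+06 ≈ 6.9283e-06
Gain = 20 log₁₀(6.9283e-06) ≈ -103.19 dB
∠T = 0.00° − 144.02° = -144.02°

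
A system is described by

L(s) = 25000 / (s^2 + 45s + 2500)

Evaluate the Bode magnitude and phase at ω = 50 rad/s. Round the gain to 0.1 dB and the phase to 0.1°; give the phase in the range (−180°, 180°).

At s = jω = j50:
quadratic: (j50)² + 45·j50 + 2500 = 0 + j2250 → |·| ≈ 2250, ∠ ≈ 90.00°
|L| = 25000 / 2250 ≈ 11.111
Gain = 20 log₁₀(11.111) ≈ 20.92 dB
∠L = 0.00° − 90.00° = -90.00°

20.9 dB, -90.0°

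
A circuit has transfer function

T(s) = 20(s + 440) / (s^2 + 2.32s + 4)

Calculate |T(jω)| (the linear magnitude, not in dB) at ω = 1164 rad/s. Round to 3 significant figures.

0.0184

At s = jω = j1164:
zero (s+440): 440 + j1164 → |·| = √(440²+1164²) = √1548496 ≈ 1244.4, ∠ = arctan(1164/440) ≈ 69.29°
quadratic: (j1164)² + 2.32·j1164 + 4 = -1354892 + j2700.48 → |·| ≈ 1.3549e+06, ∠ ≈ 179.89°
|T| = 20 · 1244.4 / 1.3549e+06 ≈ 0.018369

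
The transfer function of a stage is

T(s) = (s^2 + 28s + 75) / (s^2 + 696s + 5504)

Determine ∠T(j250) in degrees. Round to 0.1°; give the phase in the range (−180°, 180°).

65.5°

Substitute s = j250:
Numerator: (j250)^2 + 28(j250) + 75 = -62425 + j7000
Denominator: (j250)^2 + 696(j250) + 5504 = -56996 + j174000
|N| = √(62425² + 7000²) ≈ 62816, ∠N ≈ 173.60°
|D| = √(56996² + 174000²) ≈ 1.831e+05, ∠D ≈ 108.14°
∠T = 173.60° − 108.14° = 65.46°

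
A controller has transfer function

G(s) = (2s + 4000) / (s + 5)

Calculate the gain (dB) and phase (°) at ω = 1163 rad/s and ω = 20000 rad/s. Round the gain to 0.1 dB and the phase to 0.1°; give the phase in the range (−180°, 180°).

Substitute s = j1163:
Numerator: 2(j1163) + 4000 = 4000 + j2326
Denominator: (j1163) + 5 = 5 + j1163
|N| = √(4000² + 2326²) ≈ 4627.1, ∠N ≈ 30.18°
|D| = √(5² + 1163²) ≈ 1163, ∠D ≈ 89.75°
|G| = 4627.1 / 1163 ≈ 3.9786
Gain = 20 log₁₀(3.9786) ≈ 11.99 dB
∠G = 30.18° − 89.75° = -59.57°

Substitute s = j20000:
Numerator: 2(j20000) + 4000 = 4000 + j40000
Denominator: (j20000) + 5 = 5 + j20000
|N| = √(4000² + 40000²) ≈ 40200, ∠N ≈ 84.29°
|D| = √(5² + 20000²) ≈ 20000, ∠D ≈ 89.99°
|G| = 40200 / 20000 ≈ 2.01
Gain = 20 log₁₀(2.01) ≈ 6.06 dB
∠G = 84.29° − 89.99° = -5.70°

ω = 1163: 12.0 dB, -59.6°; ω = 20000: 6.1 dB, -5.7°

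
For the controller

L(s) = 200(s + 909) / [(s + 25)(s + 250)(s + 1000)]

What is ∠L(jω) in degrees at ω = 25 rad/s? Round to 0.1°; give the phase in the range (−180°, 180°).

-50.6°

At s = jω = j25:
zero (s+909): 909 + j25 → |·| = √(909²+25²) = √826906 ≈ 909.34, ∠ = arctan(25/909) ≈ 1.58°
pole (s+25): 25 + j25 → |·| = √(25²+25²) = √1250 ≈ 35.355, ∠ = arctan(25/25) ≈ 45.00°
pole (s+250): 250 + j25 → |·| = √(250²+25²) = √63125 ≈ 251.25, ∠ = arctan(25/250) ≈ 5.71°
pole (s+1000): 1000 + j25 → |·| = √(1000²+25²) = √1000625 ≈ 1000.3, ∠ = arctan(25/1000) ≈ 1.43°
∠L = 1.58° − 52.14° = -50.56°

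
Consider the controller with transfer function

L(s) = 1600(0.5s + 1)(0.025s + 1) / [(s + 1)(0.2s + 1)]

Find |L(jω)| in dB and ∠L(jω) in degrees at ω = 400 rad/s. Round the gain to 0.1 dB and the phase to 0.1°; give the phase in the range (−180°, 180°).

At ω = 400 rad/s:
zero (1 + j400·0.5) = 1 + j200 → |·| ≈ 200, ∠ ≈ 89.71°
zero (1 + j400·0.025) = 1 + j10 → |·| ≈ 10.05, ∠ ≈ 84.29°
pole (1 + j400·1) = 1 + j400 → |·| ≈ 400, ∠ ≈ 89.86°
pole (1 + j400·0.2) = 1 + j80 → |·| ≈ 80.006, ∠ ≈ 89.28°
|L| = 1600 · 200 · 10.05 / (400 · 80.006) ≈ 100.49
Gain = 20 log₁₀(100.49) ≈ 40.04 dB
∠L = (89.71° + 84.29°) − (89.86° + 89.28°) = -5.14°

40.0 dB, -5.1°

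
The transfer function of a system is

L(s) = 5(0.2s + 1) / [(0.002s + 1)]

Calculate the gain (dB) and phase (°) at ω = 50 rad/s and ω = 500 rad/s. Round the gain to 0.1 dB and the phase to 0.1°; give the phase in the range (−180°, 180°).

At ω = 50 rad/s:
zero (1 + j50·0.2) = 1 + j10 → |·| ≈ 10.05, ∠ ≈ 84.29°
pole (1 + j50·0.002) = 1 + j0.1 → |·| ≈ 1.005, ∠ ≈ 5.71°
|L| = 5 · 10.05 / (1.005) ≈ 50
Gain = 20 log₁₀(50) ≈ 33.98 dB
∠L = (84.29°) − (5.71°) = 78.58°

At ω = 500 rad/s:
zero (1 + j500·0.2) = 1 + j100 → |·| ≈ 100, ∠ ≈ 89.43°
pole (1 + j500·0.002) = 1 + j1 → |·| ≈ 1.4142, ∠ ≈ 45.00°
|L| = 5 · 100 / (1.4142) ≈ 353.56
Gain = 20 log₁₀(353.56) ≈ 50.97 dB
∠L = (89.43°) − (45.00°) = 44.43°

ω = 50: 34.0 dB, 78.6°; ω = 500: 51.0 dB, 44.4°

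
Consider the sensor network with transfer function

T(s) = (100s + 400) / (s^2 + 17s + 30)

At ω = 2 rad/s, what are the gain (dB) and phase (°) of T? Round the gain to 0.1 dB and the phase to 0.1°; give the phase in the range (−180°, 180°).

Substitute s = j2:
Numerator: 100(j2) + 400 = 400 + j200
Denominator: (j2)^2 + 17(j2) + 30 = 26 + j34
|N| = √(400² + 200²) ≈ 447.21, ∠N ≈ 26.57°
|D| = √(26² + 34²) ≈ 42.802, ∠D ≈ 52.59°
|T| = 447.21 / 42.802 ≈ 10.448
Gain = 20 log₁₀(10.448) ≈ 20.38 dB
∠T = 26.57° − 52.59° = -26.02°

20.4 dB, -26.0°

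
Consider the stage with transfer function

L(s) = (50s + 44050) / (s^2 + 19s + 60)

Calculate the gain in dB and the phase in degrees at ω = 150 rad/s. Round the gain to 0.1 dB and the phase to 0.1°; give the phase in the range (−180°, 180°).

5.9 dB, -163.1°

Substitute s = j150:
Numerator: 50(j150) + 44050 = 44050 + j7500
Denominator: (j150)^2 + 19(j150) + 60 = -22440 + j2850
|N| = √(44050² + 7500²) ≈ 44684, ∠N ≈ 9.66°
|D| = √(22440² + 2850²) ≈ 22620, ∠D ≈ 172.76°
|L| = 44684 / 22620 ≈ 1.9754
Gain = 20 log₁₀(1.9754) ≈ 5.91 dB
∠L = 9.66° − 172.76° = -163.10°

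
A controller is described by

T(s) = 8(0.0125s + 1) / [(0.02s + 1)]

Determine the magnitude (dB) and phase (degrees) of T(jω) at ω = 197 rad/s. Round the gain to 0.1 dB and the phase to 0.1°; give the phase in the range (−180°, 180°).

14.4 dB, -7.9°

At ω = 197 rad/s:
zero (1 + j197·0.0125) = 1 + j2.4625 → |·| ≈ 2.6578, ∠ ≈ 67.90°
pole (1 + j197·0.02) = 1 + j3.94 → |·| ≈ 4.0649, ∠ ≈ 75.76°
|T| = 8 · 2.6578 / (4.0649) ≈ 5.2307
Gain = 20 log₁₀(5.2307) ≈ 14.37 dB
∠T = (67.90°) − (75.76°) = -7.86°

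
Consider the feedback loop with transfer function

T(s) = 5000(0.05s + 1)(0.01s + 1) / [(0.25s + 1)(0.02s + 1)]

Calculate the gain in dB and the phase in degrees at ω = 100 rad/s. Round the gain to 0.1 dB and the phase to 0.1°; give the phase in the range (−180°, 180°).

56.2 dB, -27.5°

At ω = 100 rad/s:
zero (1 + j100·0.05) = 1 + j5 → |·| ≈ 5.099, ∠ ≈ 78.69°
zero (1 + j100·0.01) = 1 + j1 → |·| ≈ 1.4142, ∠ ≈ 45.00°
pole (1 + j100·0.25) = 1 + j25 → |·| ≈ 25.02, ∠ ≈ 87.71°
pole (1 + j100·0.02) = 1 + j2 → |·| ≈ 2.2361, ∠ ≈ 63.43°
|T| = 5000 · 5.099 · 1.4142 / (25.02 · 2.2361) ≈ 644.45
Gain = 20 log₁₀(644.45) ≈ 56.18 dB
∠T = (78.69° + 45.00°) − (87.71° + 63.43°) = -27.45°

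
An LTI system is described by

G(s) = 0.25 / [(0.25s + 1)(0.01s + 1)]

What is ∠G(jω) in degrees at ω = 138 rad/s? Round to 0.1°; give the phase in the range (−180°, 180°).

-142.4°

At ω = 138 rad/s:
pole (1 + j138·0.25) = 1 + j34.5 → |·| ≈ 34.514, ∠ ≈ 88.34°
pole (1 + j138·0.01) = 1 + j1.38 → |·| ≈ 1.7042, ∠ ≈ 54.07°
∠G = (0°) − (88.34° + 54.07°) = -142.41°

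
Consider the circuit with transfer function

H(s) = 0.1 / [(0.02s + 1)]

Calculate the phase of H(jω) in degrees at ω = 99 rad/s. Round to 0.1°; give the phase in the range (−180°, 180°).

At ω = 99 rad/s:
pole (1 + j99·0.02) = 1 + j1.98 → |·| ≈ 2.2182, ∠ ≈ 63.20°
∠H = (0°) − (63.20°) = -63.20°

-63.2°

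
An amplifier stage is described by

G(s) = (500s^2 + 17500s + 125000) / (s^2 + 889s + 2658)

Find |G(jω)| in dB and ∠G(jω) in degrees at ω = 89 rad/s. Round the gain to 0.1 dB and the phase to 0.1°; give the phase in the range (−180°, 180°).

Substitute s = j89:
Numerator: 500(j89)^2 + 17500(j89) + 125000 = -3835500 + j1557500
Denominator: (j89)^2 + 889(j89) + 2658 = -5263 + j79121
|N| = √(3835500² + 1557500²) ≈ 4.1397e+06, ∠N ≈ 157.90°
|D| = √(5263² + 79121²) ≈ 79296, ∠D ≈ 93.81°
|G| = 4.1397e+06 / 79296 ≈ 52.206
Gain = 20 log₁₀(52.206) ≈ 34.35 dB
∠G = 157.90° − 93.81° = 64.09°

34.4 dB, 64.1°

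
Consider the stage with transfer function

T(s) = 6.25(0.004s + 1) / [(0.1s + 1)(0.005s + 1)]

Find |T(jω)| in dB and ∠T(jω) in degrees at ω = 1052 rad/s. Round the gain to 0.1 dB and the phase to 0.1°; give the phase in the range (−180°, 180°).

At ω = 1052 rad/s:
zero (1 + j1052·0.004) = 1 + j4.208 → |·| ≈ 4.3252, ∠ ≈ 76.63°
pole (1 + j1052·0.1) = 1 + j105.2 → |·| ≈ 105.2, ∠ ≈ 89.46°
pole (1 + j1052·0.005) = 1 + j5.26 → |·| ≈ 5.3542, ∠ ≈ 79.24°
|T| = 6.25 · 4.3252 / (105.2 · 5.3542) ≈ 0.047993
Gain = 20 log₁₀(0.047993) ≈ -26.38 dB
∠T = (76.63°) − (89.46° + 79.24°) = -92.07°

-26.4 dB, -92.1°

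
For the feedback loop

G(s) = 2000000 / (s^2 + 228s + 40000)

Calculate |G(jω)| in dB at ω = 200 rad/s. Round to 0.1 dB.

32.8 dB

At s = jω = j200:
quadratic: (j200)² + 228·j200 + 40000 = 0 + j45600 → |·| ≈ 45600, ∠ ≈ 90.00°
|G| = 2000000 / 45600 ≈ 43.86
Gain = 20 log₁₀(43.86) ≈ 32.84 dB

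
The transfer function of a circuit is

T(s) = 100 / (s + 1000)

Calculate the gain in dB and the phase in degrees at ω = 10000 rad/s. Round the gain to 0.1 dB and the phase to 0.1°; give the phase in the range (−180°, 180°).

-40.0 dB, -84.3°

At s = jω = j10000:
pole (s+1000): 1000 + j10000 → |·| = √(1000²+10000²) = √101000000 ≈ 10050, ∠ = arctan(10000/1000) ≈ 84.29°
|T| = 100 / 10050 ≈ 0.0099502
Gain = 20 log₁₀(0.0099502) ≈ -40.04 dB
∠T = 0.00° − 84.29° = -84.29°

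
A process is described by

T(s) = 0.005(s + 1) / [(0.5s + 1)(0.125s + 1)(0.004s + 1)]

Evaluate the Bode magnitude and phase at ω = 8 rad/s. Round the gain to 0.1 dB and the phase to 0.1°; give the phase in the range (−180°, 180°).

At ω = 8 rad/s:
zero (1 + j8·1) = 1 + j8 → |·| ≈ 8.0623, ∠ ≈ 82.87°
pole (1 + j8·0.5) = 1 + j4 → |·| ≈ 4.1231, ∠ ≈ 75.96°
pole (1 + j8·0.125) = 1 + j1 → |·| ≈ 1.4142, ∠ ≈ 45.00°
pole (1 + j8·0.004) = 1 + j0.032 → |·| ≈ 1.0005, ∠ ≈ 1.83°
|T| = 0.005 · 8.0623 / (4.1231 · 1.4142 · 1.0005) ≈ 0.00691
Gain = 20 log₁₀(0.00691) ≈ -43.21 dB
∠T = (82.87°) − (75.96° + 45.00° + 1.83°) = -39.92°

-43.2 dB, -39.9°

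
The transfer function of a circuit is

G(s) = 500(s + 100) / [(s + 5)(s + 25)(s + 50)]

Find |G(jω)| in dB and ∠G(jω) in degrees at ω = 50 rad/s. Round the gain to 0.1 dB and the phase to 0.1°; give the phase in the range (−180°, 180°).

At s = jω = j50:
zero (s+100): 100 + j50 → |·| = √(100²+50²) = √12500 ≈ 111.8, ∠ = arctan(50/100) ≈ 26.57°
pole (s+5): 5 + j50 → |·| = √(5²+50²) = √2525 ≈ 50.249, ∠ = arctan(50/5) ≈ 84.29°
pole (s+25): 25 + j50 → |·| = √(25²+50²) = √3125 ≈ 55.902, ∠ = arctan(50/25) ≈ 63.43°
pole (s+50): 50 + j50 → |·| = √(50²+50²) = √5000 ≈ 70.711, ∠ = arctan(50/50) ≈ 45.00°
|G| = 500 · 111.8 / 1.9863e+05 ≈ 0.28143
Gain = 20 log₁₀(0.28143) ≈ -11.01 dB
∠G = 26.57° − 192.72° = -166.15°

-11.0 dB, -166.2°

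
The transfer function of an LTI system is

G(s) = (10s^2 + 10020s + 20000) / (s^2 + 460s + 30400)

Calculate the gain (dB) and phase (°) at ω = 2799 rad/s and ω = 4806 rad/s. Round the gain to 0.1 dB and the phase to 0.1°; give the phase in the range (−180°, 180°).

Substitute s = j2799:
Numerator: 10(j2799)^2 + 10020(j2799) + 20000 = -78324010 + j28045980
Denominator: (j2799)^2 + 460(j2799) + 30400 = -7804001 + j1287540
|N| = √(78324010² + 28045980²) ≈ 8.3194e+07, ∠N ≈ 160.30°
|D| = √(7804001² + 1287540²) ≈ 7.9095e+06, ∠D ≈ 170.63°
|G| = 8.3194e+07 / 7.9095e+06 ≈ 10.518
Gain = 20 log₁₀(10.518) ≈ 20.44 dB
∠G = 160.30° − 170.63° = -10.33°

Substitute s = j4806:
Numerator: 10(j4806)^2 + 10020(j4806) + 20000 = -230956360 + j48156120
Denominator: (j4806)^2 + 460(j4806) + 30400 = -23067236 + j2210760
|N| = √(230956360² + 48156120²) ≈ 2.3592e+08, ∠N ≈ 168.22°
|D| = √(23067236² + 2210760²) ≈ 2.3173e+07, ∠D ≈ 174.53°
|G| = 2.3592e+08 / 2.3173e+07 ≈ 10.181
Gain = 20 log₁₀(10.181) ≈ 20.16 dB
∠G = 168.22° − 174.53° = -6.31°

ω = 2799: 20.4 dB, -10.3°; ω = 4806: 20.2 dB, -6.3°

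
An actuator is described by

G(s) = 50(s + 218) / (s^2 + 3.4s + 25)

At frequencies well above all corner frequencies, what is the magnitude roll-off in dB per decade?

-20 dB/decade

Each pole contributes −20 dB/decade at high frequency; each zero contributes +20 dB/decade.
Net: 1 zero(s) − 2 pole(s) → -20 dB/decade.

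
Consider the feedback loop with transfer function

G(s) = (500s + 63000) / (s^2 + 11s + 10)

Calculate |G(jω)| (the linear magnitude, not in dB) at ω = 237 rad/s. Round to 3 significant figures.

2.39

Substitute s = j237:
Numerator: 500(j237) + 63000 = 63000 + j118500
Denominator: (j237)^2 + 11(j237) + 10 = -56159 + j2607
|N| = √(63000² + 118500²) ≈ 1.3421e+05, ∠N ≈ 62.00°
|D| = √(56159² + 2607²) ≈ 56219, ∠D ≈ 177.34°
|G| = 1.3421e+05 / 56219 ≈ 2.3873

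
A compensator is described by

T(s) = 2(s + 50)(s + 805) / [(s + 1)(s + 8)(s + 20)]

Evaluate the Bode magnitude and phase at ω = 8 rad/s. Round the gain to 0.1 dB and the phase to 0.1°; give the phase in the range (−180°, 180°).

32.4 dB, -140.0°

At s = jω = j8:
zero (s+50): 50 + j8 → |·| = √(50²+8²) = √2564 ≈ 50.636, ∠ = arctan(8/50) ≈ 9.09°
zero (s+805): 805 + j8 → |·| = √(805²+8²) = √648089 ≈ 805.04, ∠ = arctan(8/805) ≈ 0.57°
pole (s+1): 1 + j8 → |·| = √(1²+8²) = √65 ≈ 8.0623, ∠ = arctan(8/1) ≈ 82.87°
pole (s+8): 8 + j8 → |·| = √(8²+8²) = √128 ≈ 11.314, ∠ = arctan(8/8) ≈ 45.00°
pole (s+20): 20 + j8 → |·| = √(20²+8²) = √464 ≈ 21.541, ∠ = arctan(8/20) ≈ 21.80°
|T| = 2 · 40764 / 1964.9 ≈ 41.492
Gain = 20 log₁₀(41.492) ≈ 32.36 dB
∠T = 9.66° − 149.67° = -140.01°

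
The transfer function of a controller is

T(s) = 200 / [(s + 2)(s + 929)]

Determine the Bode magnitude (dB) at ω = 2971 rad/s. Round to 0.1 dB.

At s = jω = j2971:
pole (s+2): 2 + j2971 → |·| = √(2²+2971²) = √8826845 ≈ 2971, ∠ = arctan(2971/2) ≈ 89.96°
pole (s+929): 929 + j2971 → |·| = √(929²+2971²) = √9689882 ≈ 3112.9, ∠ = arctan(2971/929) ≈ 72.64°
|T| = 200 / 9.2484e+06 ≈ 2.1625e-05
Gain = 20 log₁₀(2.1625e-05) ≈ -93.30 dB

-93.3 dB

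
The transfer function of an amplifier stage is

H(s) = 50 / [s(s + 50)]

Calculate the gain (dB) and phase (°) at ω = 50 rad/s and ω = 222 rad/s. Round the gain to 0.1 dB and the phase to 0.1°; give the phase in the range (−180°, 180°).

ω = 50: -37.0 dB, -135.0°; ω = 222: -60.1 dB, -167.3°

At s = jω = j50:
pole (s+50): 50 + j50 → |·| = √(50²+50²) = √5000 ≈ 70.711, ∠ = arctan(50/50) ≈ 45.00°
pole at origin: |s| = 50, ∠ = 90.00° (in denominator)
|H| = 50 / 3535.5 ≈ 0.014142
Gain = 20 log₁₀(0.014142) ≈ -36.99 dB
∠H = 0.00° − 135.00° = -135.00°

At s = jω = j222:
pole (s+50): 50 + j222 → |·| = √(50²+222²) = √51784 ≈ 227.56, ∠ = arctan(222/50) ≈ 77.31°
pole at origin: |s| = 222, ∠ = 90.00° (in denominator)
|H| = 50 / 50518 ≈ 0.00098975
Gain = 20 log₁₀(0.00098975) ≈ -60.09 dB
∠H = 0.00° − 167.31° = -167.31°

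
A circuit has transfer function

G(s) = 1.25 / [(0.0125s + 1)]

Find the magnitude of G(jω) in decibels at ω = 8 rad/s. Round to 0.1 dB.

At ω = 8 rad/s:
pole (1 + j8·0.0125) = 1 + j0.1 → |·| ≈ 1.005, ∠ ≈ 5.71°
|G| = 1.25 · 1 / (1.005) ≈ 1.2438
Gain = 20 log₁₀(1.2438) ≈ 1.90 dB

1.9 dB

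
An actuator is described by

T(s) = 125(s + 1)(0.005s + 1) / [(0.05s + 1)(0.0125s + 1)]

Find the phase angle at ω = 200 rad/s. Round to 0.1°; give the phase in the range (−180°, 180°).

At ω = 200 rad/s:
zero (1 + j200·1) = 1 + j200 → |·| ≈ 200, ∠ ≈ 89.71°
zero (1 + j200·0.005) = 1 + j1 → |·| ≈ 1.4142, ∠ ≈ 45.00°
pole (1 + j200·0.05) = 1 + j10 → |·| ≈ 10.05, ∠ ≈ 84.29°
pole (1 + j200·0.0125) = 1 + j2.5 → |·| ≈ 2.6926, ∠ ≈ 68.20°
∠T = (89.71° + 45.00°) − (84.29° + 68.20°) = -17.78°

-17.8°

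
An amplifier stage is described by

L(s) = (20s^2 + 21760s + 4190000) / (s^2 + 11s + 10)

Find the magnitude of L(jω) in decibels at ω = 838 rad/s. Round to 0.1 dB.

Substitute s = j838:
Numerator: 20(j838)^2 + 21760(j838) + 4190000 = -9854880 + j18234880
Denominator: (j838)^2 + 11(j838) + 10 = -702234 + j9218
|N| = √(9854880² + 18234880²) ≈ 2.0728e+07, ∠N ≈ 118.39°
|D| = √(702234² + 9218²) ≈ 7.0229e+05, ∠D ≈ 179.25°
|L| = 2.0728e+07 / 7.0229e+05 ≈ 29.515
Gain = 20 log₁₀(29.515) ≈ 29.40 dB

29.4 dB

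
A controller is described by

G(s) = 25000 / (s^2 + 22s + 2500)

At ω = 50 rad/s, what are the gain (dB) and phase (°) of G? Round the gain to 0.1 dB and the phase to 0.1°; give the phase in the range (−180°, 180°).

At s = jω = j50:
quadratic: (j50)² + 22·j50 + 2500 = 0 + j1100 → |·| ≈ 1100, ∠ ≈ 90.00°
|G| = 25000 / 1100 ≈ 22.727
Gain = 20 log₁₀(22.727) ≈ 27.13 dB
∠G = 0.00° − 90.00° = -90.00°

27.1 dB, -90.0°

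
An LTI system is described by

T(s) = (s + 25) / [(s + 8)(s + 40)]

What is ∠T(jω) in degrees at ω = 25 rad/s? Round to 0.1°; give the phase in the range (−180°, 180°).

-59.3°

At s = jω = j25:
zero (s+25): 25 + j25 → |·| = √(25²+25²) = √1250 ≈ 35.355, ∠ = arctan(25/25) ≈ 45.00°
pole (s+8): 8 + j25 → |·| = √(8²+25²) = √689 ≈ 26.249, ∠ = arctan(25/8) ≈ 72.26°
pole (s+40): 40 + j25 → |·| = √(40²+25²) = √2225 ≈ 47.17, ∠ = arctan(25/40) ≈ 32.01°
∠T = 45.00° − 104.27° = -59.27°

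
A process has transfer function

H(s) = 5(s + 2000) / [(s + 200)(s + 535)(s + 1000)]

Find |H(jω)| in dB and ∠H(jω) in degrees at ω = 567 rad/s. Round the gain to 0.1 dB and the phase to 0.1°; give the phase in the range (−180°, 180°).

At s = jω = j567:
zero (s+2000): 2000 + j567 → |·| = √(2000²+567²) = √4321489 ≈ 2078.8, ∠ = arctan(567/2000) ≈ 15.83°
pole (s+200): 200 + j567 → |·| = √(200²+567²) = √361489 ≈ 601.24, ∠ = arctan(567/200) ≈ 70.57°
pole (s+535): 535 + j567 → |·| = √(535²+567²) = √607714 ≈ 779.56, ∠ = arctan(567/535) ≈ 46.66°
pole (s+1000): 1000 + j567 → |·| = √(1000²+567²) = √1321489 ≈ 1149.6, ∠ = arctan(567/1000) ≈ 29.55°
|H| = 5 · 2078.8 / 5.3882e+08 ≈ 1.929e-05
Gain = 20 log₁₀(1.929e-05) ≈ -94.29 dB
∠H = 15.83° − 146.78° = -130.95°

-94.3 dB, -131.0°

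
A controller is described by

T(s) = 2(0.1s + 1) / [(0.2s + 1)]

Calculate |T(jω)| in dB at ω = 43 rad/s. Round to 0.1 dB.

At ω = 43 rad/s:
zero (1 + j43·0.1) = 1 + j4.3 → |·| ≈ 4.4147, ∠ ≈ 76.91°
pole (1 + j43·0.2) = 1 + j8.6 → |·| ≈ 8.6579, ∠ ≈ 83.37°
|T| = 2 · 4.4147 / (8.6579) ≈ 1.0198
Gain = 20 log₁₀(1.0198) ≈ 0.17 dB

0.2 dB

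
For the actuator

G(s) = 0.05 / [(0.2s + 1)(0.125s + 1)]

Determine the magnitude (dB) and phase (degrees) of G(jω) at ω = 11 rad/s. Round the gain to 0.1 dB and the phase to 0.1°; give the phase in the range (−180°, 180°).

-38.3 dB, -119.5°

At ω = 11 rad/s:
pole (1 + j11·0.2) = 1 + j2.2 → |·| ≈ 2.4166, ∠ ≈ 65.56°
pole (1 + j11·0.125) = 1 + j1.375 → |·| ≈ 1.7002, ∠ ≈ 53.97°
|G| = 0.05 · 1 / (2.4166 · 1.7002) ≈ 0.012169
Gain = 20 log₁₀(0.012169) ≈ -38.29 dB
∠G = (0°) − (65.56° + 53.97°) = -119.53°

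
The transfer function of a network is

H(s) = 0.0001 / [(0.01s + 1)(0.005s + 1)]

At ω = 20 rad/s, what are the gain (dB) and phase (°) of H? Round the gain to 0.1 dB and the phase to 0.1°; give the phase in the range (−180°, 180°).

At ω = 20 rad/s:
pole (1 + j20·0.01) = 1 + j0.2 → |·| ≈ 1.0198, ∠ ≈ 11.31°
pole (1 + j20·0.005) = 1 + j0.1 → |·| ≈ 1.005, ∠ ≈ 5.71°
|H| = 0.0001 · 1 / (1.0198 · 1.005) ≈ 9.7571e-05
Gain = 20 log₁₀(9.7571e-05) ≈ -80.21 dB
∠H = (0°) − (11.31° + 5.71°) = -17.02°

-80.2 dB, -17.0°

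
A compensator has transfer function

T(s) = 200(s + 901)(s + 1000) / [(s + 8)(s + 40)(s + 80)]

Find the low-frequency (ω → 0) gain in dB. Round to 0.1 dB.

T(0) = 200·901·1000 / (8·40·80) ≈ 7039.1
20 log₁₀(7039.1) ≈ 76.95 dB

77.0 dB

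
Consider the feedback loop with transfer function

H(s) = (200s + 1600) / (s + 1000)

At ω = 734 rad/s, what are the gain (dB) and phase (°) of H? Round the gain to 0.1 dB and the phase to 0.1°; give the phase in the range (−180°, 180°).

Substitute s = j734:
Numerator: 200(j734) + 1600 = 1600 + j146800
Denominator: (j734) + 1000 = 1000 + j734
|N| = √(1600² + 146800²) ≈ 1.4681e+05, ∠N ≈ 89.38°
|D| = √(1000² + 734²) ≈ 1240.5, ∠D ≈ 36.28°
|H| = 1.4681e+05 / 1240.5 ≈ 118.35
Gain = 20 log₁₀(118.35) ≈ 41.46 dB
∠H = 89.38° − 36.28° = 53.10°

41.5 dB, 53.1°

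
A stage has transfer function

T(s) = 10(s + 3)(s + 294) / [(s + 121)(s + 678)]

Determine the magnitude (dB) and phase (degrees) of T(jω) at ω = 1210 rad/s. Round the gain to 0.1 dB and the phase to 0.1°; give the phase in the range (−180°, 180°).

19.0 dB, 21.2°

At s = jω = j1210:
zero (s+3): 3 + j1210 → |·| = √(3²+1210²) = √1464109 ≈ 1210, ∠ = arctan(1210/3) ≈ 89.86°
zero (s+294): 294 + j1210 → |·| = √(294²+1210²) = √1550536 ≈ 1245.2, ∠ = arctan(1210/294) ≈ 76.34°
pole (s+121): 121 + j1210 → |·| = √(121²+1210²) = √1478741 ≈ 1216, ∠ = arctan(1210/121) ≈ 84.29°
pole (s+678): 678 + j1210 → |·| = √(678²+1210²) = √1923784 ≈ 1387, ∠ = arctan(1210/678) ≈ 60.74°
|T| = 10 · 1.5067e+06 / 1.6866e+06 ≈ 8.9334
Gain = 20 log₁₀(8.9334) ≈ 19.02 dB
∠T = 166.20° − 145.03° = 21.17°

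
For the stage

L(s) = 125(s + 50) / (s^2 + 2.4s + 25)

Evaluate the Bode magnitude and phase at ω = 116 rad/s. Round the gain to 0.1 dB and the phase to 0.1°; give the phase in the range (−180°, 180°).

1.4 dB, -112.1°

At s = jω = j116:
zero (s+50): 50 + j116 → |·| = √(50²+116²) = √15956 ≈ 126.32, ∠ = arctan(116/50) ≈ 66.68°
quadratic: (j116)² + 2.4·j116 + 25 = -13431 + j278.4 → |·| ≈ 13434, ∠ ≈ 178.81°
|L| = 125 · 126.32 / 13434 ≈ 1.1754
Gain = 20 log₁₀(1.1754) ≈ 1.40 dB
∠L = 66.68° − 178.81° = -112.13°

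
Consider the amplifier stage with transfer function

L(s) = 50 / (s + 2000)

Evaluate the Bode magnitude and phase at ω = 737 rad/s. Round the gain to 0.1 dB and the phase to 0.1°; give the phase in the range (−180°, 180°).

Substitute s = j737:
Numerator: 50 = 50 + j0
Denominator: (j737) + 2000 = 2000 + j737
|N| = √(50² + 0²) ≈ 50, ∠N ≈ 0.00°
|D| = √(2000² + 737²) ≈ 2131.5, ∠D ≈ 20.23°
|L| = 50 / 2131.5 ≈ 0.023458
Gain = 20 log₁₀(0.023458) ≈ -32.59 dB
∠L = 0.00° − 20.23° = -20.23°

-32.6 dB, -20.2°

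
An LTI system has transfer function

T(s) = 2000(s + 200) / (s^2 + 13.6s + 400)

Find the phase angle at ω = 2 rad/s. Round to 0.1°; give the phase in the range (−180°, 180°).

At s = jω = j2:
zero (s+200): 200 + j2 → |·| = √(200²+2²) = √40004 ≈ 200.01, ∠ = arctan(2/200) ≈ 0.57°
quadratic: (j2)² + 13.6·j2 + 400 = 396 + j27.2 → |·| ≈ 396.93, ∠ ≈ 3.93°
∠T = 0.57° − 3.93° = -3.36°

-3.4°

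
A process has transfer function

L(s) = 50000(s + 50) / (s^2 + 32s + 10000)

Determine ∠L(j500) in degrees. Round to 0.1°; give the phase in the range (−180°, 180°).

-91.9°

At s = jω = j500:
zero (s+50): 50 + j500 → |·| = √(50²+500²) = √252500 ≈ 502.49, ∠ = arctan(500/50) ≈ 84.29°
quadratic: (j500)² + 32·j500 + 10000 = -240000 + j16000 → |·| ≈ 2.4053e+05, ∠ ≈ 176.19°
∠L = 84.29° − 176.19° = -91.90°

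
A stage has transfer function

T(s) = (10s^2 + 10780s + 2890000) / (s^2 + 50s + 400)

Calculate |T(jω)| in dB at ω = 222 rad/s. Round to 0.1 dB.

Substitute s = j222:
Numerator: 10(j222)^2 + 10780(j222) + 2890000 = 2397160 + j2393160
Denominator: (j222)^2 + 50(j222) + 400 = -48884 + j11100
|N| = √(2397160² + 2393160²) ≈ 3.3873e+06, ∠N ≈ 44.95°
|D| = √(48884² + 11100²) ≈ 50128, ∠D ≈ 167.21°
|T| = 3.3873e+06 / 50128 ≈ 67.573
Gain = 20 log₁₀(67.573) ≈ 36.60 dB

36.6 dB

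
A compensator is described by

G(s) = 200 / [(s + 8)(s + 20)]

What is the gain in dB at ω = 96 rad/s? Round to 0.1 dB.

At s = jω = j96:
pole (s+8): 8 + j96 → |·| = √(8²+96²) = √9280 ≈ 96.333, ∠ = arctan(96/8) ≈ 85.24°
pole (s+20): 20 + j96 → |·| = √(20²+96²) = √9616 ≈ 98.061, ∠ = arctan(96/20) ≈ 78.23°
|G| = 200 / 9446.5 ≈ 0.021172
Gain = 20 log₁₀(0.021172) ≈ -33.48 dB

-33.5 dB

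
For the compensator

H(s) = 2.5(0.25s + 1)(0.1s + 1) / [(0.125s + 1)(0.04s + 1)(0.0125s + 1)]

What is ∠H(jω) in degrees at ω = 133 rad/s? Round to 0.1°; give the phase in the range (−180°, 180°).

At ω = 133 rad/s:
zero (1 + j133·0.25) = 1 + j33.25 → |·| ≈ 33.265, ∠ ≈ 88.28°
zero (1 + j133·0.1) = 1 + j13.3 → |·| ≈ 13.338, ∠ ≈ 85.70°
pole (1 + j133·0.125) = 1 + j16.625 → |·| ≈ 16.655, ∠ ≈ 86.56°
pole (1 + j133·0.04) = 1 + j5.32 → |·| ≈ 5.4132, ∠ ≈ 79.35°
pole (1 + j133·0.0125) = 1 + j1.6625 → |·| ≈ 1.9401, ∠ ≈ 58.97°
∠H = (88.28° + 85.70°) − (86.56° + 79.35° + 58.97°) = -50.90°

-50.9°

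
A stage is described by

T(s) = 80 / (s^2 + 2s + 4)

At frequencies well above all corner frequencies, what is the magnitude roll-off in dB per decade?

-40 dB/decade

Each pole contributes −20 dB/decade at high frequency; each zero contributes +20 dB/decade.
Net: 0 zero(s) − 2 pole(s) → -40 dB/decade.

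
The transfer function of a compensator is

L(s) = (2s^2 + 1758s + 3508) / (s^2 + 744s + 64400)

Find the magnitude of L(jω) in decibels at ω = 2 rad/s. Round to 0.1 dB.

Substitute s = j2:
Numerator: 2(j2)^2 + 1758(j2) + 3508 = 3500 + j3516
Denominator: (j2)^2 + 744(j2) + 64400 = 64396 + j1488
|N| = √(3500² + 3516²) ≈ 4961.1, ∠N ≈ 45.13°
|D| = √(64396² + 1488²) ≈ 64413, ∠D ≈ 1.32°
|L| = 4961.1 / 64413 ≈ 0.07702
Gain = 20 log₁₀(0.07702) ≈ -22.27 dB

-22.3 dB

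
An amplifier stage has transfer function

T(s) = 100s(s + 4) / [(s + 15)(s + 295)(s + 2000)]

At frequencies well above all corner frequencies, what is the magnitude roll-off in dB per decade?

Each pole contributes −20 dB/decade at high frequency; each zero contributes +20 dB/decade.
Net: 2 zero(s) − 3 pole(s) → -20 dB/decade.

-20 dB/decade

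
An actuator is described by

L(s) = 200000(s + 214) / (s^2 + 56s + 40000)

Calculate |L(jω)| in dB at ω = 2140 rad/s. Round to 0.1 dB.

At s = jω = j2140:
zero (s+214): 214 + j2140 → |·| = √(214²+2140²) = √4625396 ≈ 2150.7, ∠ = arctan(2140/214) ≈ 84.29°
quadratic: (j2140)² + 56·j2140 + 40000 = -4539600 + j119840 → |·| ≈ 4.5412e+06, ∠ ≈ 178.49°
|L| = 200000 · 2150.7 / 4.5412e+06 ≈ 94.719
Gain = 20 log₁₀(94.719) ≈ 39.53 dB

39.5 dB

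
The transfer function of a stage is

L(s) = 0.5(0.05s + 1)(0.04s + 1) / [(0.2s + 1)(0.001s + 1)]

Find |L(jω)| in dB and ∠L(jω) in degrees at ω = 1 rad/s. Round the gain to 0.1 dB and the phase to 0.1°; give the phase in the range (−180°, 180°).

At ω = 1 rad/s:
zero (1 + j1·0.05) = 1 + j0.05 → |·| ≈ 1.0012, ∠ ≈ 2.86°
zero (1 + j1·0.04) = 1 + j0.04 → |·| ≈ 1.0008, ∠ ≈ 2.29°
pole (1 + j1·0.2) = 1 + j0.2 → |·| ≈ 1.0198, ∠ ≈ 11.31°
pole (1 + j1·0.001) = 1 + j0.001 → |·| ≈ 1, ∠ ≈ 0.06°
|L| = 0.5 · 1.0012 · 1.0008 / (1.0198 · 1) ≈ 0.49127
Gain = 20 log₁₀(0.49127) ≈ -6.17 dB
∠L = (2.86° + 2.29°) − (11.31° + 0.06°) = -6.22°

-6.2 dB, -6.2°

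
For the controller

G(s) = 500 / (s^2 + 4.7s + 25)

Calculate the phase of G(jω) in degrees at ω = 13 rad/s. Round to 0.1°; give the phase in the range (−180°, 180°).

-157.0°

At s = jω = j13:
quadratic: (j13)² + 4.7·j13 + 25 = -144 + j61.1 → |·| ≈ 156.43, ∠ ≈ 157.01°
∠G = 0.00° − 157.01° = -157.01°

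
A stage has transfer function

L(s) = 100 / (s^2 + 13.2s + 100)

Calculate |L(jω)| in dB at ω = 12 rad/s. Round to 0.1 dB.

At s = jω = j12:
quadratic: (j12)² + 13.2·j12 + 100 = -44 + j158.4 → |·| ≈ 164.4, ∠ ≈ 105.52°
|L| = 100 / 164.4 ≈ 0.60827
Gain = 20 log₁₀(0.60827) ≈ -4.32 dB

-4.3 dB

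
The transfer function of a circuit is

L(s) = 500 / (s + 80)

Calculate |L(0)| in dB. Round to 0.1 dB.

15.9 dB

L(0) = 500 / 80 = 6.25
20 log₁₀(6.25) ≈ 15.92 dB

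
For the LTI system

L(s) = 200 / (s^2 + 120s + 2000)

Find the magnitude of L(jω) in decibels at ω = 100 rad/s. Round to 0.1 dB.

Substitute s = j100:
Numerator: 200 = 200 + j0
Denominator: (j100)^2 + 120(j100) + 2000 = -8000 + j12000
|N| = √(200² + 0²) ≈ 200, ∠N ≈ 0.00°
|D| = √(8000² + 12000²) ≈ 14422, ∠D ≈ 123.69°
|L| = 200 / 14422 ≈ 0.013868
Gain = 20 log₁₀(0.013868) ≈ -37.16 dB

-37.2 dB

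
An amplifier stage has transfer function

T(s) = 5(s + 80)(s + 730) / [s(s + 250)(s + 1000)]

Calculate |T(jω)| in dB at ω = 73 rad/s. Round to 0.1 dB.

At s = jω = j73:
zero (s+80): 80 + j73 → |·| = √(80²+73²) = √11729 ≈ 108.3, ∠ = arctan(73/80) ≈ 42.38°
zero (s+730): 730 + j73 → |·| = √(730²+73²) = √538229 ≈ 733.64, ∠ = arctan(73/730) ≈ 5.71°
pole (s+250): 250 + j73 → |·| = √(250²+73²) = √67829 ≈ 260.44, ∠ = arctan(73/250) ≈ 16.28°
pole (s+1000): 1000 + j73 → |·| = √(1000²+73²) = √1005329 ≈ 1002.7, ∠ = arctan(73/1000) ≈ 4.18°
pole at origin: |s| = 73, ∠ = 90.00° (in denominator)
|T| = 5 · 79453 / 1.9063e+07 ≈ 0.02084
Gain = 20 log₁₀(0.02084) ≈ -33.62 dB

-33.6 dB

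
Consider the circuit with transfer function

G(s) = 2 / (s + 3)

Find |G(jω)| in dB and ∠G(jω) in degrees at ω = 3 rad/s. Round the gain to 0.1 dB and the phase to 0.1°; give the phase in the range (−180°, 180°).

-6.5 dB, -45.0°

At s = jω = j3:
pole (s+3): 3 + j3 → |·| = √(3²+3²) = √18 ≈ 4.2426, ∠ = arctan(3/3) ≈ 45.00°
|G| = 2 / 4.2426 ≈ 0.47141
Gain = 20 log₁₀(0.47141) ≈ -6.53 dB
∠G = 0.00° − 45.00° = -45.00°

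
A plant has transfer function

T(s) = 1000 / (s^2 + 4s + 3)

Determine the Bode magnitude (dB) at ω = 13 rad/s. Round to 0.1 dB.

Substitute s = j13:
Numerator: 1000 = 1000 + j0
Denominator: (j13)^2 + 4(j13) + 3 = -166 + j52
|N| = √(1000² + 0²) ≈ 1000, ∠N ≈ 0.00°
|D| = √(166² + 52²) ≈ 173.95, ∠D ≈ 162.61°
|T| = 1000 / 173.95 ≈ 5.7488
Gain = 20 log₁₀(5.7488) ≈ 15.19 dB

15.2 dB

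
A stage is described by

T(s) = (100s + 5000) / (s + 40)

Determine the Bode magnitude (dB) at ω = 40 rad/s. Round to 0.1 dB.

Substitute s = j40:
Numerator: 100(j40) + 5000 = 5000 + j4000
Denominator: (j40) + 40 = 40 + j40
|N| = √(5000² + 4000²) ≈ 6403.1, ∠N ≈ 38.66°
|D| = √(40² + 40²) ≈ 56.569, ∠D ≈ 45.00°
|T| = 6403.1 / 56.569 ≈ 113.19
Gain = 20 log₁₀(113.19) ≈ 41.08 dB

41.1 dB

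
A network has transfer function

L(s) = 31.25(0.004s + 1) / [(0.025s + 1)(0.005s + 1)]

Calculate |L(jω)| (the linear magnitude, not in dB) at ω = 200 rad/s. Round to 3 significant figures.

At ω = 200 rad/s:
zero (1 + j200·0.004) = 1 + j0.8 → |·| ≈ 1.2806, ∠ ≈ 38.66°
pole (1 + j200·0.025) = 1 + j5 → |·| ≈ 5.099, ∠ ≈ 78.69°
pole (1 + j200·0.005) = 1 + j1 → |·| ≈ 1.4142, ∠ ≈ 45.00°
|L| = 31.25 · 1.2806 / (5.099 · 1.4142) ≈ 5.5497

5.55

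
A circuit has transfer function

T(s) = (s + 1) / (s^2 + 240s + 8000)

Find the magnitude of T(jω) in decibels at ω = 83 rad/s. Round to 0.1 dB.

Substitute s = j83:
Numerator: (j83) + 1 = 1 + j83
Denominator: (j83)^2 + 240(j83) + 8000 = 1111 + j19920
|N| = √(1² + 83²) ≈ 83.006, ∠N ≈ 89.31°
|D| = √(1111² + 19920²) ≈ 19951, ∠D ≈ 86.81°
|T| = 83.006 / 19951 ≈ 0.0041605
Gain = 20 log₁₀(0.0041605) ≈ -47.62 dB

-47.6 dB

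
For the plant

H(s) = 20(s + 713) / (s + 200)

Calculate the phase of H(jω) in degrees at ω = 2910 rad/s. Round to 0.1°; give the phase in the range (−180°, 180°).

At s = jω = j2910:
zero (s+713): 713 + j2910 → |·| = √(713²+2910²) = √8976469 ≈ 2996.1, ∠ = arctan(2910/713) ≈ 76.23°
pole (s+200): 200 + j2910 → |·| = √(200²+2910²) = √8508100 ≈ 2916.9, ∠ = arctan(2910/200) ≈ 86.07°
∠H = 76.23° − 86.07° = -9.84°

-9.8°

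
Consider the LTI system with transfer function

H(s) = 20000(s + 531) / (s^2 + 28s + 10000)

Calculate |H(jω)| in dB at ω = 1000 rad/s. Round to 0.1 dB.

At s = jω = j1000:
zero (s+531): 531 + j1000 → |·| = √(531²+1000²) = √1281961 ≈ 1132.2, ∠ = arctan(1000/531) ≈ 62.03°
quadratic: (j1000)² + 28·j1000 + 10000 = -990000 + j28000 → |·| ≈ 9.904e+05, ∠ ≈ 178.38°
|H| = 20000 · 1132.2 / 9.904e+05 ≈ 22.863
Gain = 20 log₁₀(22.863) ≈ 27.18 dB

27.2 dB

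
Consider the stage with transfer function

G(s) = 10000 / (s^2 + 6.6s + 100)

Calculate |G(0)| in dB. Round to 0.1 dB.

40.0 dB

G(0) = 10000 / 100 = 100
20 log₁₀(100) ≈ 40.00 dB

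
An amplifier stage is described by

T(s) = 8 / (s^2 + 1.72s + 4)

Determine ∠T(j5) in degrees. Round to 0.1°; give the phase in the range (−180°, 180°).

-157.7°

At s = jω = j5:
quadratic: (j5)² + 1.72·j5 + 4 = -21 + j8.6 → |·| ≈ 22.693, ∠ ≈ 157.73°
∠T = 0.00° − 157.73° = -157.73°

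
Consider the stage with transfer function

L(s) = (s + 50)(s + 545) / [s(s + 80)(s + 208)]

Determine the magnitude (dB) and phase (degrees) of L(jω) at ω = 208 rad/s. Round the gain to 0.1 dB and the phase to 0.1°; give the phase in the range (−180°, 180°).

-40.8 dB, -106.6°

At s = jω = j208:
zero (s+50): 50 + j208 → |·| = √(50²+208²) = √45764 ≈ 213.93, ∠ = arctan(208/50) ≈ 76.48°
zero (s+545): 545 + j208 → |·| = √(545²+208²) = √340289 ≈ 583.34, ∠ = arctan(208/545) ≈ 20.89°
pole (s+80): 80 + j208 → |·| = √(80²+208²) = √49664 ≈ 222.85, ∠ = arctan(208/80) ≈ 68.96°
pole (s+208): 208 + j208 → |·| = √(208²+208²) = √86528 ≈ 294.16, ∠ = arctan(208/208) ≈ 45.00°
pole at origin: |s| = 208, ∠ = 90.00° (in denominator)
|L| = 1 · 1.2479e+05 / 1.3635e+07 ≈ 0.0091522
Gain = 20 log₁₀(0.0091522) ≈ -40.77 dB
∠L = 97.37° − 203.96° = -106.59°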